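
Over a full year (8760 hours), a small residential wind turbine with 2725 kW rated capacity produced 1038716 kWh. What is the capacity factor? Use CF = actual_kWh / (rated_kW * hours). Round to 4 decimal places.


Capacity factor = actual output / maximum possible output
Maximum possible = rated * hours = 2725 * 8760 = 23871000 kWh
CF = 1038716 / 23871000
CF = 0.0435

0.0435


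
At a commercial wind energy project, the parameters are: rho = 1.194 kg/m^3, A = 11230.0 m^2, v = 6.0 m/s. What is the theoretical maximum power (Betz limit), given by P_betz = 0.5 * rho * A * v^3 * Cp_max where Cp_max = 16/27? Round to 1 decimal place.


The Betz coefficient Cp_max = 16/27 = 0.5926
v^3 = 6.0^3 = 216.0
P_betz = 0.5 * rho * A * v^3 * Cp_max
P_betz = 0.5 * 1.194 * 11230.0 * 216.0 * 0.5926
P_betz = 858151.7 W

858151.7


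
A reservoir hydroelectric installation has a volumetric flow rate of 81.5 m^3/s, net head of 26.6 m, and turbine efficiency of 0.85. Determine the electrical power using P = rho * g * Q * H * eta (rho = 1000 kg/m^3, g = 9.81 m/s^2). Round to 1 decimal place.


Apply the hydropower formula P = rho * g * Q * H * eta
rho * g = 1000 * 9.81 = 9810.0
P = 9810.0 * 81.5 * 26.6 * 0.85
P = 18077034.2 W

18077034.2


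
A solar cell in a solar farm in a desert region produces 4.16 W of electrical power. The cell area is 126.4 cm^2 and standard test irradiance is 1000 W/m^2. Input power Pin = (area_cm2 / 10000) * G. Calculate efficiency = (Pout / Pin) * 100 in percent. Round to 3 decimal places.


First compute the input power:
  Pin = area_cm2 / 10000 * G = 126.4 / 10000 * 1000 = 12.64 W
Then compute efficiency:
  Efficiency = (Pout / Pin) * 100 = (4.16 / 12.64) * 100
  Efficiency = 32.911%

32.911


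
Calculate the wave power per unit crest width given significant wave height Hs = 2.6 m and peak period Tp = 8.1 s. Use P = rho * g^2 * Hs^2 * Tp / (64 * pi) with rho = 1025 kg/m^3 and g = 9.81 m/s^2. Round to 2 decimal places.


Apply wave power formula:
  g^2 = 9.81^2 = 96.2361
  Hs^2 = 2.6^2 = 6.76
  Numerator = rho * g^2 * Hs^2 * Tp = 1025 * 96.2361 * 6.76 * 8.1 = 5401241.49
  Denominator = 64 * pi = 201.0619
  P = 5401241.49 / 201.0619 = 26863.57 W/m

26863.57


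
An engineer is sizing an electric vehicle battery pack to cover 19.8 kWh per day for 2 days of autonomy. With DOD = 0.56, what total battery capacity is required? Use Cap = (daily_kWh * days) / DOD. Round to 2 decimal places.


Total energy needed = daily * days = 19.8 * 2 = 39.6 kWh
Account for depth of discharge:
  Cap = total_energy / DOD = 39.6 / 0.56
  Cap = 70.71 kWh

70.71


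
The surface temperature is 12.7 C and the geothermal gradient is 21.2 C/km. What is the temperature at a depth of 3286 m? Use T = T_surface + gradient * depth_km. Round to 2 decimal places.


Convert depth to km: 3286 / 1000 = 3.286 km
Temperature increase = gradient * depth_km = 21.2 * 3.286 = 69.66 C
Temperature at depth = T_surface + delta_T = 12.7 + 69.66
T = 82.36 C

82.36


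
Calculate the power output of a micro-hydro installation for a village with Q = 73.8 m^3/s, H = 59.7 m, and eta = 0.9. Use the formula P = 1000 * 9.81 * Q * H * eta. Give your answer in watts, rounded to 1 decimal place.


Apply the hydropower formula P = rho * g * Q * H * eta
rho * g = 1000 * 9.81 = 9810.0
P = 9810.0 * 73.8 * 59.7 * 0.9
P = 38899337.9 W

38899337.9


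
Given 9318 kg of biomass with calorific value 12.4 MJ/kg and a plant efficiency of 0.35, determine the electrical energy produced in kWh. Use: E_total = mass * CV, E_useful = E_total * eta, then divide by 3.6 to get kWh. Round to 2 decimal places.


Total energy = mass * CV = 9318 * 12.4 = 115543.2 MJ
Useful energy = total * eta = 115543.2 * 0.35 = 40440.12 MJ
Convert to kWh: 40440.12 / 3.6
Useful energy = 11233.37 kWh

11233.37


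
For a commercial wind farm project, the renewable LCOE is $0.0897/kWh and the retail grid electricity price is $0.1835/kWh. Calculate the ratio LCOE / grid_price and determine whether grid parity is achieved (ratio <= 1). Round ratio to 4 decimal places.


Compare LCOE to grid price:
  LCOE = $0.0897/kWh, Grid price = $0.1835/kWh
  Ratio = LCOE / grid_price = 0.0897 / 0.1835 = 0.4888
  Grid parity achieved (ratio <= 1)? yes

0.4888


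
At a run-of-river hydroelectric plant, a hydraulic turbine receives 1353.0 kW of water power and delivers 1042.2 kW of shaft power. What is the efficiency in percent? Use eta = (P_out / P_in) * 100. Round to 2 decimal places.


Turbine efficiency = (output power / input power) * 100
eta = (1042.2 / 1353.0) * 100
eta = 77.03%

77.03


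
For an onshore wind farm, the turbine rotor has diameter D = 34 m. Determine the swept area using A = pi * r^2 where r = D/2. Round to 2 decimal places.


Compute the rotor radius:
  r = D / 2 = 34 / 2 = 17.0 m
Calculate swept area:
  A = pi * r^2 = pi * 17.0^2
  A = 907.92 m^2

907.92


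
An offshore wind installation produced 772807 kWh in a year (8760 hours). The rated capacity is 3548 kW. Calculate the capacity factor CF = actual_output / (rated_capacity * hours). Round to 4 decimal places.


Capacity factor = actual output / maximum possible output
Maximum possible = rated * hours = 3548 * 8760 = 31080480 kWh
CF = 772807 / 31080480
CF = 0.0249

0.0249


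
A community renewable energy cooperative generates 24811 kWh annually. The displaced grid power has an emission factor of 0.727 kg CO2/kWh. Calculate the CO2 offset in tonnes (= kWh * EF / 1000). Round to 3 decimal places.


CO2 offset in kg = generation * emission_factor
CO2 offset = 24811 * 0.727 = 18037.6 kg
Convert to tonnes:
  CO2 offset = 18037.6 / 1000 = 18.038 tonnes

18.038


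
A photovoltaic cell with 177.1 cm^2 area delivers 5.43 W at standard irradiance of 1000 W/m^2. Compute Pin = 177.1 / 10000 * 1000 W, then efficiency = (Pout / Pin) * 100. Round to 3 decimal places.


First compute the input power:
  Pin = area_cm2 / 10000 * G = 177.1 / 10000 * 1000 = 17.71 W
Then compute efficiency:
  Efficiency = (Pout / Pin) * 100 = (5.43 / 17.71) * 100
  Efficiency = 30.661%

30.661


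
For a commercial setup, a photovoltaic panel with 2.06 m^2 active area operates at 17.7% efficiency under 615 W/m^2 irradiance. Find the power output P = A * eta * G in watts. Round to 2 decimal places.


Use the solar power formula P = A * eta * G.
Given: A = 2.06 m^2, eta = 0.177, G = 615 W/m^2
P = 2.06 * 0.177 * 615
P = 224.24 W

224.24


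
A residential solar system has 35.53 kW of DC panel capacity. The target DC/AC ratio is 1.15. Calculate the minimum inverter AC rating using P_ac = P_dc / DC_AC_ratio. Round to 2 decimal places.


The inverter AC capacity is determined by the DC/AC ratio.
Given: P_dc = 35.53 kW, DC/AC ratio = 1.15
P_ac = P_dc / ratio = 35.53 / 1.15
P_ac = 30.90 kW

30.90


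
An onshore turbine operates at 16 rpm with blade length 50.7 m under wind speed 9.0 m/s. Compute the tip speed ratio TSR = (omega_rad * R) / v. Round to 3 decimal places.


Convert rotational speed to rad/s:
  omega = 16 * 2 * pi / 60 = 1.6755 rad/s
Compute tip speed:
  v_tip = omega * R = 1.6755 * 50.7 = 84.949 m/s
Tip speed ratio:
  TSR = v_tip / v_wind = 84.949 / 9.0 = 9.439

9.439


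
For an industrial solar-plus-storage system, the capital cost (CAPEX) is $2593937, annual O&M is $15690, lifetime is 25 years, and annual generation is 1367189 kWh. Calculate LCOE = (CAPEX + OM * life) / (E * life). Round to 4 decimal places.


Total cost = CAPEX + OM * lifetime = 2593937 + 15690 * 25 = 2593937 + 392250 = 2986187
Total generation = annual * lifetime = 1367189 * 25 = 34179725 kWh
LCOE = 2986187 / 34179725
LCOE = 0.0874 $/kWh

0.0874


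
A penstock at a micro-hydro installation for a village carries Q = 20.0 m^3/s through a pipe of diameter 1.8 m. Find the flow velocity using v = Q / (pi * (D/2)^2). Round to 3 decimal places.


Compute pipe cross-sectional area:
  A = pi * (D/2)^2 = pi * (1.8/2)^2 = 2.5447 m^2
Calculate velocity:
  v = Q / A = 20.0 / 2.5447
  v = 7.860 m/s

7.860


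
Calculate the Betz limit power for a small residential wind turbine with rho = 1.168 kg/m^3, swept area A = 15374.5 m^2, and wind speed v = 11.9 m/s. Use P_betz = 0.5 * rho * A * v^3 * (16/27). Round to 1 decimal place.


The Betz coefficient Cp_max = 16/27 = 0.5926
v^3 = 11.9^3 = 1685.159
P_betz = 0.5 * rho * A * v^3 * Cp_max
P_betz = 0.5 * 1.168 * 15374.5 * 1685.159 * 0.5926
P_betz = 8966252.2 W

8966252.2


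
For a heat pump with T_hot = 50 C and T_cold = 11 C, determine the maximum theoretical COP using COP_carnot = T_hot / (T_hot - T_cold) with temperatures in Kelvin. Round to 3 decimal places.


Convert to Kelvin:
  T_hot = 50 + 273.15 = 323.15 K
  T_cold = 11 + 273.15 = 284.15 K
Apply Carnot COP formula:
  COP = T_hot_K / (T_hot_K - T_cold_K) = 323.15 / 39.0
  COP = 8.286

8.286


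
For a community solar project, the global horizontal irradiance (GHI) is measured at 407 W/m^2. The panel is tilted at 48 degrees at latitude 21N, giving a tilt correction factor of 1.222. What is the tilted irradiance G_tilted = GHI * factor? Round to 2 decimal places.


Identify the given values:
  GHI = 407 W/m^2, tilt correction factor = 1.222
Apply the formula G_tilted = GHI * factor:
  G_tilted = 407 * 1.222
  G_tilted = 497.35 W/m^2

497.35


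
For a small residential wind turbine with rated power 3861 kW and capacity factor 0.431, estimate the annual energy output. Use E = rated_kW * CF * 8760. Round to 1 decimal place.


Annual energy = rated_kW * capacity_factor * hours_per_year
Given: P_rated = 3861 kW, CF = 0.431, hours = 8760
E = 3861 * 0.431 * 8760
E = 14577437.2 kWh

14577437.2


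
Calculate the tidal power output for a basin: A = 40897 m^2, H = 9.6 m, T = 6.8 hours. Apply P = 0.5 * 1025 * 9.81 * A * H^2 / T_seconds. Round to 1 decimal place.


Convert period to seconds: T = 6.8 * 3600 = 24480.0 s
H^2 = 9.6^2 = 92.16
P = 0.5 * rho * g * A * H^2 / T
P = 0.5 * 1025 * 9.81 * 40897 * 92.16 / 24480.0
P = 774079.2 W

774079.2


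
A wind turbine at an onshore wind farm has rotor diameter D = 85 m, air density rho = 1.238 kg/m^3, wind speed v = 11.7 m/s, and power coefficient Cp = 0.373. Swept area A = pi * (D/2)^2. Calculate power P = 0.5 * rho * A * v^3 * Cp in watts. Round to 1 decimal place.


Step 1 -- Compute swept area:
  A = pi * (D/2)^2 = pi * (85/2)^2 = 5674.5 m^2
Step 2 -- Apply wind power equation:
  P = 0.5 * rho * A * v^3 * Cp
  v^3 = 11.7^3 = 1601.613
  P = 0.5 * 1.238 * 5674.5 * 1601.613 * 0.373
  P = 2098383.2 W

2098383.2


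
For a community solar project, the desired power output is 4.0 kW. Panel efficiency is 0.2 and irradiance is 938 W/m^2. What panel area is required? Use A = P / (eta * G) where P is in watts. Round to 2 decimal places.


Convert target power to watts: P = 4.0 * 1000 = 4000.0 W
Compute denominator: eta * G = 0.2 * 938 = 187.6
Required area A = P / (eta * G) = 4000.0 / 187.6
A = 21.32 m^2

21.32


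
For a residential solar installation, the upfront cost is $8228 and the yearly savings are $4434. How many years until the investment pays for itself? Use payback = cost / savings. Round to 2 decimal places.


Simple payback period = initial cost / annual savings
Payback = 8228 / 4434
Payback = 1.86 years

1.86


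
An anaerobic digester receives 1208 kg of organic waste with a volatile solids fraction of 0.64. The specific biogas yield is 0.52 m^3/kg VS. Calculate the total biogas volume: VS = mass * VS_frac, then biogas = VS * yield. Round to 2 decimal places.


Compute volatile solids:
  VS = mass * VS_fraction = 1208 * 0.64 = 773.12 kg
Calculate biogas volume:
  Biogas = VS * specific_yield = 773.12 * 0.52
  Biogas = 402.02 m^3

402.02


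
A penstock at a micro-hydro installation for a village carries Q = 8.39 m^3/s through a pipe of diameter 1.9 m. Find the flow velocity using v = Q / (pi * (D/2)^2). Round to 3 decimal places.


Compute pipe cross-sectional area:
  A = pi * (D/2)^2 = pi * (1.9/2)^2 = 2.8353 m^2
Calculate velocity:
  v = Q / A = 8.39 / 2.8353
  v = 2.959 m/s

2.959


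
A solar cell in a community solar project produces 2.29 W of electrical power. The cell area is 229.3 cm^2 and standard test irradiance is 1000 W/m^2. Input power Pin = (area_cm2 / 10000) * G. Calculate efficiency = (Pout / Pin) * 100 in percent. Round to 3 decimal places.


First compute the input power:
  Pin = area_cm2 / 10000 * G = 229.3 / 10000 * 1000 = 22.93 W
Then compute efficiency:
  Efficiency = (Pout / Pin) * 100 = (2.29 / 22.93) * 100
  Efficiency = 9.987%

9.987


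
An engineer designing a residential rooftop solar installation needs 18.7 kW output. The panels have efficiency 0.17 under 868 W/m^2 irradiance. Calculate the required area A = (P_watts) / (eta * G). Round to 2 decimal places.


Convert target power to watts: P = 18.7 * 1000 = 18700.0 W
Compute denominator: eta * G = 0.17 * 868 = 147.56
Required area A = P / (eta * G) = 18700.0 / 147.56
A = 126.73 m^2

126.73


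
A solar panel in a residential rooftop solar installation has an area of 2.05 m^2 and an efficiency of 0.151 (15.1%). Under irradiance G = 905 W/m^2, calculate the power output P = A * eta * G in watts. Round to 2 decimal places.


Use the solar power formula P = A * eta * G.
Given: A = 2.05 m^2, eta = 0.151, G = 905 W/m^2
P = 2.05 * 0.151 * 905
P = 280.14 W

280.14


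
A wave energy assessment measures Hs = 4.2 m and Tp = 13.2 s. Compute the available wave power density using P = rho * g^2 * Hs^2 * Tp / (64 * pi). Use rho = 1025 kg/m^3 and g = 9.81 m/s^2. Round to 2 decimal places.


Apply wave power formula:
  g^2 = 9.81^2 = 96.2361
  Hs^2 = 4.2^2 = 17.64
  Numerator = rho * g^2 * Hs^2 * Tp = 1025 * 96.2361 * 17.64 * 13.2 = 22968593.0
  Denominator = 64 * pi = 201.0619
  P = 22968593.0 / 201.0619 = 114236.41 W/m

114236.41


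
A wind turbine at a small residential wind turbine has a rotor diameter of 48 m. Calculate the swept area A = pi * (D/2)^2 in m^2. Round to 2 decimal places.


Compute the rotor radius:
  r = D / 2 = 48 / 2 = 24.0 m
Calculate swept area:
  A = pi * r^2 = pi * 24.0^2
  A = 1809.56 m^2

1809.56


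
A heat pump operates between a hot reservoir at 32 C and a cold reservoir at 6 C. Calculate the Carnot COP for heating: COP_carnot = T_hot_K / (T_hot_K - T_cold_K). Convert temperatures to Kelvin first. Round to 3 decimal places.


Convert to Kelvin:
  T_hot = 32 + 273.15 = 305.15 K
  T_cold = 6 + 273.15 = 279.15 K
Apply Carnot COP formula:
  COP = T_hot_K / (T_hot_K - T_cold_K) = 305.15 / 26.0
  COP = 11.737

11.737


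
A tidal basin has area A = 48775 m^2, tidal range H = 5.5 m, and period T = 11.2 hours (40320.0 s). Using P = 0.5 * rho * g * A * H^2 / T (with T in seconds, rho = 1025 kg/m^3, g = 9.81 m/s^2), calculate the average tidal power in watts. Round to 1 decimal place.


Convert period to seconds: T = 11.2 * 3600 = 40320.0 s
H^2 = 5.5^2 = 30.25
P = 0.5 * rho * g * A * H^2 / T
P = 0.5 * 1025 * 9.81 * 48775 * 30.25 / 40320.0
P = 183977.6 W

183977.6


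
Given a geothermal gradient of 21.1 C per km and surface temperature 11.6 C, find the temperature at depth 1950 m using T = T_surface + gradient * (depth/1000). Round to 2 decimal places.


Convert depth to km: 1950 / 1000 = 1.95 km
Temperature increase = gradient * depth_km = 21.1 * 1.95 = 41.15 C
Temperature at depth = T_surface + delta_T = 11.6 + 41.15
T = 52.75 C

52.75


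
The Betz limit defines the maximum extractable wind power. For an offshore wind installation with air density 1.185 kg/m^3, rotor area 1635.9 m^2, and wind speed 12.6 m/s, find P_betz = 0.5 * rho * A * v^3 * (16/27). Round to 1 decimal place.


The Betz coefficient Cp_max = 16/27 = 0.5926
v^3 = 12.6^3 = 2000.376
P_betz = 0.5 * rho * A * v^3 * Cp_max
P_betz = 0.5 * 1.185 * 1635.9 * 2000.376 * 0.5926
P_betz = 1148981.3 W

1148981.3


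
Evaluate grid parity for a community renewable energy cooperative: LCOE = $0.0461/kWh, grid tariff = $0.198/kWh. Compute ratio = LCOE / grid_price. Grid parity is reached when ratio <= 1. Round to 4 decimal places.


Compare LCOE to grid price:
  LCOE = $0.0461/kWh, Grid price = $0.198/kWh
  Ratio = LCOE / grid_price = 0.0461 / 0.198 = 0.2328
  Grid parity achieved (ratio <= 1)? yes

0.2328


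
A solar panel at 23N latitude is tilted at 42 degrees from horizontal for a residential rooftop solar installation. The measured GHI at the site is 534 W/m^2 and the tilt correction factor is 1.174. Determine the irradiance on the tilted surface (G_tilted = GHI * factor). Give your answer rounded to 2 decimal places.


Identify the given values:
  GHI = 534 W/m^2, tilt correction factor = 1.174
Apply the formula G_tilted = GHI * factor:
  G_tilted = 534 * 1.174
  G_tilted = 626.92 W/m^2

626.92


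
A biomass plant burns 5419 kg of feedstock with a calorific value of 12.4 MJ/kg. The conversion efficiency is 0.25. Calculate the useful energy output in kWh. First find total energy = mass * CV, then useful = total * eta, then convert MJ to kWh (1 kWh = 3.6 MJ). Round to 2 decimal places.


Total energy = mass * CV = 5419 * 12.4 = 67195.6 MJ
Useful energy = total * eta = 67195.6 * 0.25 = 16798.9 MJ
Convert to kWh: 16798.9 / 3.6
Useful energy = 4666.36 kWh

4666.36


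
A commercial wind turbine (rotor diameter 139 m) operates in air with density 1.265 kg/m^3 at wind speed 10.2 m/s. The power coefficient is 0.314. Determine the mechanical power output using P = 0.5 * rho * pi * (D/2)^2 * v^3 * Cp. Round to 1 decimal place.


Step 1 -- Compute swept area:
  A = pi * (D/2)^2 = pi * (139/2)^2 = 15174.68 m^2
Step 2 -- Apply wind power equation:
  P = 0.5 * rho * A * v^3 * Cp
  v^3 = 10.2^3 = 1061.208
  P = 0.5 * 1.265 * 15174.68 * 1061.208 * 0.314
  P = 3198233.6 W

3198233.6


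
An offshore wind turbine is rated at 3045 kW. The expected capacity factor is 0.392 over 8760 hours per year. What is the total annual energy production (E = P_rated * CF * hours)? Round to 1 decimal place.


Annual energy = rated_kW * capacity_factor * hours_per_year
Given: P_rated = 3045 kW, CF = 0.392, hours = 8760
E = 3045 * 0.392 * 8760
E = 10456286.4 kWh

10456286.4


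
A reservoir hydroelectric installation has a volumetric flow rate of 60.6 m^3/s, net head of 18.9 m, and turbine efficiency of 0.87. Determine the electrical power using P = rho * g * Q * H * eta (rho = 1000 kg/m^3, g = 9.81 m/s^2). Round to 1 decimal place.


Apply the hydropower formula P = rho * g * Q * H * eta
rho * g = 1000 * 9.81 = 9810.0
P = 9810.0 * 60.6 * 18.9 * 0.87
P = 9775133.3 W

9775133.3


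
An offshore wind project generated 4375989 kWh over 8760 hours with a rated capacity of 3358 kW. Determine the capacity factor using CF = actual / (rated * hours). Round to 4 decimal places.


Capacity factor = actual output / maximum possible output
Maximum possible = rated * hours = 3358 * 8760 = 29416080 kWh
CF = 4375989 / 29416080
CF = 0.1488

0.1488


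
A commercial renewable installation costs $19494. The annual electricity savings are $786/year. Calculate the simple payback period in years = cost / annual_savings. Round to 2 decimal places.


Simple payback period = initial cost / annual savings
Payback = 19494 / 786
Payback = 24.80 years

24.80


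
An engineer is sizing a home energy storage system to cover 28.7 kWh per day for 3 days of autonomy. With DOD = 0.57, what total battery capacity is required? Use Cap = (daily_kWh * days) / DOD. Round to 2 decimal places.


Total energy needed = daily * days = 28.7 * 3 = 86.1 kWh
Account for depth of discharge:
  Cap = total_energy / DOD = 86.1 / 0.57
  Cap = 151.05 kWh

151.05


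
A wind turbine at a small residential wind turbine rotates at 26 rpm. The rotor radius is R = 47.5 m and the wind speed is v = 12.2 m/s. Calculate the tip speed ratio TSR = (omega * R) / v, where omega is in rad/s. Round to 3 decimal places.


Convert rotational speed to rad/s:
  omega = 26 * 2 * pi / 60 = 2.7227 rad/s
Compute tip speed:
  v_tip = omega * R = 2.7227 * 47.5 = 129.329 m/s
Tip speed ratio:
  TSR = v_tip / v_wind = 129.329 / 12.2 = 10.601

10.601


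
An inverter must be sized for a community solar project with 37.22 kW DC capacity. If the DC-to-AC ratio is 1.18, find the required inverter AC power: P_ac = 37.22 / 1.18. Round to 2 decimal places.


The inverter AC capacity is determined by the DC/AC ratio.
Given: P_dc = 37.22 kW, DC/AC ratio = 1.18
P_ac = P_dc / ratio = 37.22 / 1.18
P_ac = 31.54 kW

31.54


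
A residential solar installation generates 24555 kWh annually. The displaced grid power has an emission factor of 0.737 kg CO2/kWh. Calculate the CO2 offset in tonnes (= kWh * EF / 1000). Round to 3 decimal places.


CO2 offset in kg = generation * emission_factor
CO2 offset = 24555 * 0.737 = 18097.04 kg
Convert to tonnes:
  CO2 offset = 18097.04 / 1000 = 18.097 tonnes

18.097


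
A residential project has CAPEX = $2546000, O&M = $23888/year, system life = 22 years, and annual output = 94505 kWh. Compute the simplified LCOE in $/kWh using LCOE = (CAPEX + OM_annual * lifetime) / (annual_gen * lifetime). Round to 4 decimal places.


Total cost = CAPEX + OM * lifetime = 2546000 + 23888 * 22 = 2546000 + 525536 = 3071536
Total generation = annual * lifetime = 94505 * 22 = 2079110 kWh
LCOE = 3071536 / 2079110
LCOE = 1.4773 $/kWh

1.4773


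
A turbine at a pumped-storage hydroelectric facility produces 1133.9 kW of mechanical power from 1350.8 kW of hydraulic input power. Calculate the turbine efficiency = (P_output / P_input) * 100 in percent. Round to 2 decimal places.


Turbine efficiency = (output power / input power) * 100
eta = (1133.9 / 1350.8) * 100
eta = 83.94%

83.94


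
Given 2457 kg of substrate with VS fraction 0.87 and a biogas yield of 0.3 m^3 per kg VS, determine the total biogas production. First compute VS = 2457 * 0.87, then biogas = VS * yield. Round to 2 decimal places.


Compute volatile solids:
  VS = mass * VS_fraction = 2457 * 0.87 = 2137.59 kg
Calculate biogas volume:
  Biogas = VS * specific_yield = 2137.59 * 0.3
  Biogas = 641.28 m^3

641.28


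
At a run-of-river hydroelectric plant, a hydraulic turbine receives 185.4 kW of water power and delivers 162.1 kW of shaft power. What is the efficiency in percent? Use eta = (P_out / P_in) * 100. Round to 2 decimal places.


Turbine efficiency = (output power / input power) * 100
eta = (162.1 / 185.4) * 100
eta = 87.43%

87.43


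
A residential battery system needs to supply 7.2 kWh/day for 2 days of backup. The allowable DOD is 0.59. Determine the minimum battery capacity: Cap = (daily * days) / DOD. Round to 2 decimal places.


Total energy needed = daily * days = 7.2 * 2 = 14.4 kWh
Account for depth of discharge:
  Cap = total_energy / DOD = 14.4 / 0.59
  Cap = 24.41 kWh

24.41


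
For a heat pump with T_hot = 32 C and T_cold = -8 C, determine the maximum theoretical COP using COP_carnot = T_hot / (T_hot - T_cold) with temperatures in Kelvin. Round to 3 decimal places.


Convert to Kelvin:
  T_hot = 32 + 273.15 = 305.15 K
  T_cold = -8 + 273.15 = 265.15 K
Apply Carnot COP formula:
  COP = T_hot_K / (T_hot_K - T_cold_K) = 305.15 / 40.0
  COP = 7.629

7.629


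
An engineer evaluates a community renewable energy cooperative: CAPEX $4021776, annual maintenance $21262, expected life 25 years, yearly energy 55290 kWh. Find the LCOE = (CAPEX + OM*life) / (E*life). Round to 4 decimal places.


Total cost = CAPEX + OM * lifetime = 4021776 + 21262 * 25 = 4021776 + 531550 = 4553326
Total generation = annual * lifetime = 55290 * 25 = 1382250 kWh
LCOE = 4553326 / 1382250
LCOE = 3.2941 $/kWh

3.2941


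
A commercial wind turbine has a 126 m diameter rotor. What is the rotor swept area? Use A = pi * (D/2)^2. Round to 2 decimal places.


Compute the rotor radius:
  r = D / 2 = 126 / 2 = 63.0 m
Calculate swept area:
  A = pi * r^2 = pi * 63.0^2
  A = 12468.98 m^2

12468.98


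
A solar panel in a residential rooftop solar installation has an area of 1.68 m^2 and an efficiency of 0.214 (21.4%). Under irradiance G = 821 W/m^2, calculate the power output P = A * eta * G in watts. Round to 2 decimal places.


Use the solar power formula P = A * eta * G.
Given: A = 1.68 m^2, eta = 0.214, G = 821 W/m^2
P = 1.68 * 0.214 * 821
P = 295.17 W

295.17


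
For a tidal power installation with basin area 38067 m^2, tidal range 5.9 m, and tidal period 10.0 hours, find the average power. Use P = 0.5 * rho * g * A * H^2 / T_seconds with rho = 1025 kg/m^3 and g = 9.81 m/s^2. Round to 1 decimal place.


Convert period to seconds: T = 10.0 * 3600 = 36000.0 s
H^2 = 5.9^2 = 34.81
P = 0.5 * rho * g * A * H^2 / T
P = 0.5 * 1025 * 9.81 * 38067 * 34.81 / 36000.0
P = 185060.2 W

185060.2


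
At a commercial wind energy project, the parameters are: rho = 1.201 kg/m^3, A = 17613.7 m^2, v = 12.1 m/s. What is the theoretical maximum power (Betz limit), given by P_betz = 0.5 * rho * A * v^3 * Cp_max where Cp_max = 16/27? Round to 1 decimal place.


The Betz coefficient Cp_max = 16/27 = 0.5926
v^3 = 12.1^3 = 1771.561
P_betz = 0.5 * rho * A * v^3 * Cp_max
P_betz = 0.5 * 1.201 * 17613.7 * 1771.561 * 0.5926
P_betz = 11103910.1 W

11103910.1


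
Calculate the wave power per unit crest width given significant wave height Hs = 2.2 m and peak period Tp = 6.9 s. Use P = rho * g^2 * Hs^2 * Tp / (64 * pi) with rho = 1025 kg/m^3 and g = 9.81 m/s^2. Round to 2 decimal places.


Apply wave power formula:
  g^2 = 9.81^2 = 96.2361
  Hs^2 = 2.2^2 = 4.84
  Numerator = rho * g^2 * Hs^2 * Tp = 1025 * 96.2361 * 4.84 * 6.9 = 3294248.32
  Denominator = 64 * pi = 201.0619
  P = 3294248.32 / 201.0619 = 16384.25 W/m

16384.25


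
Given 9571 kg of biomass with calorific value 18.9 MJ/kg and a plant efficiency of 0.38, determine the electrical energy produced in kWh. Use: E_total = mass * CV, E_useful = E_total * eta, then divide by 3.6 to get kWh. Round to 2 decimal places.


Total energy = mass * CV = 9571 * 18.9 = 180891.9 MJ
Useful energy = total * eta = 180891.9 * 0.38 = 68738.92 MJ
Convert to kWh: 68738.92 / 3.6
Useful energy = 19094.15 kWh

19094.15


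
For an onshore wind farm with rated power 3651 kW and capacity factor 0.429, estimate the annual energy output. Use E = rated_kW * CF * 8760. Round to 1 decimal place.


Annual energy = rated_kW * capacity_factor * hours_per_year
Given: P_rated = 3651 kW, CF = 0.429, hours = 8760
E = 3651 * 0.429 * 8760
E = 13720604.0 kWh

13720604.0


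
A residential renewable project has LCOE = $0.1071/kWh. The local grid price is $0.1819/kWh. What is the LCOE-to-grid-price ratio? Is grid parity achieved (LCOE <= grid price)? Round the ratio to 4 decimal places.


Compare LCOE to grid price:
  LCOE = $0.1071/kWh, Grid price = $0.1819/kWh
  Ratio = LCOE / grid_price = 0.1071 / 0.1819 = 0.5888
  Grid parity achieved (ratio <= 1)? yes

0.5888


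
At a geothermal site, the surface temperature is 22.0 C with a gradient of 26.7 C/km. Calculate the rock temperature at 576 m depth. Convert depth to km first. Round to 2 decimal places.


Convert depth to km: 576 / 1000 = 0.576 km
Temperature increase = gradient * depth_km = 26.7 * 0.576 = 15.38 C
Temperature at depth = T_surface + delta_T = 22.0 + 15.38
T = 37.38 C

37.38


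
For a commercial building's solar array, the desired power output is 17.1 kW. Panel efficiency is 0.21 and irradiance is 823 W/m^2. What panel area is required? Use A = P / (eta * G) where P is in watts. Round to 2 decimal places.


Convert target power to watts: P = 17.1 * 1000 = 17100.0 W
Compute denominator: eta * G = 0.21 * 823 = 172.83
Required area A = P / (eta * G) = 17100.0 / 172.83
A = 98.94 m^2

98.94


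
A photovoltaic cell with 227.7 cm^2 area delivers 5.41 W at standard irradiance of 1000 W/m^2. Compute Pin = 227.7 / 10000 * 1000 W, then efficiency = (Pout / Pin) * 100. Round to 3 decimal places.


First compute the input power:
  Pin = area_cm2 / 10000 * G = 227.7 / 10000 * 1000 = 22.77 W
Then compute efficiency:
  Efficiency = (Pout / Pin) * 100 = (5.41 / 22.77) * 100
  Efficiency = 23.759%

23.759


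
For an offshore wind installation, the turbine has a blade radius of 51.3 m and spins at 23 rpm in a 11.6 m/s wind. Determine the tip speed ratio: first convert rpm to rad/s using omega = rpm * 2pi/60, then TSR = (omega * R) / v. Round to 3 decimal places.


Convert rotational speed to rad/s:
  omega = 23 * 2 * pi / 60 = 2.4086 rad/s
Compute tip speed:
  v_tip = omega * R = 2.4086 * 51.3 = 123.559 m/s
Tip speed ratio:
  TSR = v_tip / v_wind = 123.559 / 11.6 = 10.652

10.652


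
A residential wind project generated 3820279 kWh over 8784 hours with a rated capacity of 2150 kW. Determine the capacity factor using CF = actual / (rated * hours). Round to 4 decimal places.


Capacity factor = actual output / maximum possible output
Maximum possible = rated * hours = 2150 * 8784 = 18885600 kWh
CF = 3820279 / 18885600
CF = 0.2023

0.2023


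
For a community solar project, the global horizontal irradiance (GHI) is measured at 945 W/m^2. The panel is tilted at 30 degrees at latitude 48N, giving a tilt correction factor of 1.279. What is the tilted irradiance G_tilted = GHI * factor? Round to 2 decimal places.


Identify the given values:
  GHI = 945 W/m^2, tilt correction factor = 1.279
Apply the formula G_tilted = GHI * factor:
  G_tilted = 945 * 1.279
  G_tilted = 1208.66 W/m^2

1208.66


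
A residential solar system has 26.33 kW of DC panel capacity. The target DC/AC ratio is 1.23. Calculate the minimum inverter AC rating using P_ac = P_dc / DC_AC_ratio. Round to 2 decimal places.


The inverter AC capacity is determined by the DC/AC ratio.
Given: P_dc = 26.33 kW, DC/AC ratio = 1.23
P_ac = P_dc / ratio = 26.33 / 1.23
P_ac = 21.41 kW

21.41


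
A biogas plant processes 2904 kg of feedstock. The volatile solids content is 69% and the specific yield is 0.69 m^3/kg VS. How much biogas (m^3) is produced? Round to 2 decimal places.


Compute volatile solids:
  VS = mass * VS_fraction = 2904 * 0.69 = 2003.76 kg
Calculate biogas volume:
  Biogas = VS * specific_yield = 2003.76 * 0.69
  Biogas = 1382.59 m^3

1382.59


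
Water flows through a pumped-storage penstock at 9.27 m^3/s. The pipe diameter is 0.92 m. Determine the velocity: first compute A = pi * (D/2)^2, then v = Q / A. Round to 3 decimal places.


Compute pipe cross-sectional area:
  A = pi * (D/2)^2 = pi * (0.92/2)^2 = 0.6648 m^2
Calculate velocity:
  v = Q / A = 9.27 / 0.6648
  v = 13.945 m/s

13.945


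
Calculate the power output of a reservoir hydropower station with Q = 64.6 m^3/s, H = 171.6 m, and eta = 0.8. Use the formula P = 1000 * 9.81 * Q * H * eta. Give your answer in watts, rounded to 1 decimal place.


Apply the hydropower formula P = rho * g * Q * H * eta
rho * g = 1000 * 9.81 = 9810.0
P = 9810.0 * 64.6 * 171.6 * 0.8
P = 86997905.3 W

86997905.3


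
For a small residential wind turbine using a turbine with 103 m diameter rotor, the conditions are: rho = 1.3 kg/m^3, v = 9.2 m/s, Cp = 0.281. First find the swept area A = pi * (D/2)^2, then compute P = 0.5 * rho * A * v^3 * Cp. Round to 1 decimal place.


Step 1 -- Compute swept area:
  A = pi * (D/2)^2 = pi * (103/2)^2 = 8332.29 m^2
Step 2 -- Apply wind power equation:
  P = 0.5 * rho * A * v^3 * Cp
  v^3 = 9.2^3 = 778.688
  P = 0.5 * 1.3 * 8332.29 * 778.688 * 0.281
  P = 1185079.5 W

1185079.5


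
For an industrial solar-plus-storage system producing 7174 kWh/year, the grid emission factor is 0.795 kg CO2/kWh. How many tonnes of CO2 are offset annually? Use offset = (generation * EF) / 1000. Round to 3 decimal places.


CO2 offset in kg = generation * emission_factor
CO2 offset = 7174 * 0.795 = 5703.33 kg
Convert to tonnes:
  CO2 offset = 5703.33 / 1000 = 5.703 tonnes

5.703


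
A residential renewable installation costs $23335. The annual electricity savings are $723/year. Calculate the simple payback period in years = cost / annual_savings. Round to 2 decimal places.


Simple payback period = initial cost / annual savings
Payback = 23335 / 723
Payback = 32.28 years

32.28


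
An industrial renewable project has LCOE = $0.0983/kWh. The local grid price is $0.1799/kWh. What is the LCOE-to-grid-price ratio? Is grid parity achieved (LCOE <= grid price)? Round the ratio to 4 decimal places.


Compare LCOE to grid price:
  LCOE = $0.0983/kWh, Grid price = $0.1799/kWh
  Ratio = LCOE / grid_price = 0.0983 / 0.1799 = 0.5464
  Grid parity achieved (ratio <= 1)? yes

0.5464


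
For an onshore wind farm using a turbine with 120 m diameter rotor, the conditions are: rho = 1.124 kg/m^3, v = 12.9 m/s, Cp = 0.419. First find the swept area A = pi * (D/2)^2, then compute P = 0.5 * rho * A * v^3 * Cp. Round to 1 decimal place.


Step 1 -- Compute swept area:
  A = pi * (D/2)^2 = pi * (120/2)^2 = 11309.73 m^2
Step 2 -- Apply wind power equation:
  P = 0.5 * rho * A * v^3 * Cp
  v^3 = 12.9^3 = 2146.689
  P = 0.5 * 1.124 * 11309.73 * 2146.689 * 0.419
  P = 5717048.1 W

5717048.1


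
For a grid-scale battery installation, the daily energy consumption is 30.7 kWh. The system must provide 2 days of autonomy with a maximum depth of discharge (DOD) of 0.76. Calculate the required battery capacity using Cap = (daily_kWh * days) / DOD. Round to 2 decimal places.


Total energy needed = daily * days = 30.7 * 2 = 61.4 kWh
Account for depth of discharge:
  Cap = total_energy / DOD = 61.4 / 0.76
  Cap = 80.79 kWh

80.79


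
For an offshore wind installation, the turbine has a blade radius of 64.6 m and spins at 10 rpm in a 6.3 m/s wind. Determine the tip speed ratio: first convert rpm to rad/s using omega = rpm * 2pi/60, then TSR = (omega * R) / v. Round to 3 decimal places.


Convert rotational speed to rad/s:
  omega = 10 * 2 * pi / 60 = 1.0472 rad/s
Compute tip speed:
  v_tip = omega * R = 1.0472 * 64.6 = 67.649 m/s
Tip speed ratio:
  TSR = v_tip / v_wind = 67.649 / 6.3 = 10.738

10.738


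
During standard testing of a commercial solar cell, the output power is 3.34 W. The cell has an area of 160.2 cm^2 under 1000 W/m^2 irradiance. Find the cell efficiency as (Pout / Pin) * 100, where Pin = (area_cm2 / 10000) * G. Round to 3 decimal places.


First compute the input power:
  Pin = area_cm2 / 10000 * G = 160.2 / 10000 * 1000 = 16.02 W
Then compute efficiency:
  Efficiency = (Pout / Pin) * 100 = (3.34 / 16.02) * 100
  Efficiency = 20.849%

20.849


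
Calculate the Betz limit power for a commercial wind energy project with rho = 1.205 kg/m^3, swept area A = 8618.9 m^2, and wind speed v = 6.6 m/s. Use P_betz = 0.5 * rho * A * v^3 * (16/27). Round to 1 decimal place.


The Betz coefficient Cp_max = 16/27 = 0.5926
v^3 = 6.6^3 = 287.496
P_betz = 0.5 * rho * A * v^3 * Cp_max
P_betz = 0.5 * 1.205 * 8618.9 * 287.496 * 0.5926
P_betz = 884701.8 W

884701.8


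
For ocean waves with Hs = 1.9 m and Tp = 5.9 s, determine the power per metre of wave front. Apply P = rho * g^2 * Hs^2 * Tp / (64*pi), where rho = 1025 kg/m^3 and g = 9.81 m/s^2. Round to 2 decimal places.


Apply wave power formula:
  g^2 = 9.81^2 = 96.2361
  Hs^2 = 1.9^2 = 3.61
  Numerator = rho * g^2 * Hs^2 * Tp = 1025 * 96.2361 * 3.61 * 5.9 = 2100976.01
  Denominator = 64 * pi = 201.0619
  P = 2100976.01 / 201.0619 = 10449.40 W/m

10449.40


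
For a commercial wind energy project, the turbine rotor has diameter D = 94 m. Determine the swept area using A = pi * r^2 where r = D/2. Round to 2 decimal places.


Compute the rotor radius:
  r = D / 2 = 94 / 2 = 47.0 m
Calculate swept area:
  A = pi * r^2 = pi * 47.0^2
  A = 6939.78 m^2

6939.78


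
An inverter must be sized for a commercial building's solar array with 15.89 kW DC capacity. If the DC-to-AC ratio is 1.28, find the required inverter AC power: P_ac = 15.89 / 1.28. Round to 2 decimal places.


The inverter AC capacity is determined by the DC/AC ratio.
Given: P_dc = 15.89 kW, DC/AC ratio = 1.28
P_ac = P_dc / ratio = 15.89 / 1.28
P_ac = 12.41 kW

12.41


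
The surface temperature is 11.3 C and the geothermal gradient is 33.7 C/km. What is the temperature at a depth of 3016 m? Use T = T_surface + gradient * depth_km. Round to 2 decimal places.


Convert depth to km: 3016 / 1000 = 3.016 km
Temperature increase = gradient * depth_km = 33.7 * 3.016 = 101.64 C
Temperature at depth = T_surface + delta_T = 11.3 + 101.64
T = 112.94 C

112.94


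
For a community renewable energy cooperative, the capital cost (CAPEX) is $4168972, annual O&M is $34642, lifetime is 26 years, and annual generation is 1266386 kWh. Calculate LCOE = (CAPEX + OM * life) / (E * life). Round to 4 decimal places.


Total cost = CAPEX + OM * lifetime = 4168972 + 34642 * 26 = 4168972 + 900692 = 5069664
Total generation = annual * lifetime = 1266386 * 26 = 32926036 kWh
LCOE = 5069664 / 32926036
LCOE = 0.1540 $/kWh

0.1540


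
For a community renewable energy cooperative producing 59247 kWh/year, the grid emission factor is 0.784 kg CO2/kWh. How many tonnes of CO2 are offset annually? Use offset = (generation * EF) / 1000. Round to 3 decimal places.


CO2 offset in kg = generation * emission_factor
CO2 offset = 59247 * 0.784 = 46449.65 kg
Convert to tonnes:
  CO2 offset = 46449.65 / 1000 = 46.450 tonnes

46.450


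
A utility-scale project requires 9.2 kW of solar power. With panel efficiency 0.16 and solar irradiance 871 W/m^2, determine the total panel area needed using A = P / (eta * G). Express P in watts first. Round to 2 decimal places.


Convert target power to watts: P = 9.2 * 1000 = 9200.0 W
Compute denominator: eta * G = 0.16 * 871 = 139.36
Required area A = P / (eta * G) = 9200.0 / 139.36
A = 66.02 m^2

66.02


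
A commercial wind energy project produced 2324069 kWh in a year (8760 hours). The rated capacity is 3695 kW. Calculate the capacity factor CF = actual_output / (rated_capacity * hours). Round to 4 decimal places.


Capacity factor = actual output / maximum possible output
Maximum possible = rated * hours = 3695 * 8760 = 32368200 kWh
CF = 2324069 / 32368200
CF = 0.0718

0.0718


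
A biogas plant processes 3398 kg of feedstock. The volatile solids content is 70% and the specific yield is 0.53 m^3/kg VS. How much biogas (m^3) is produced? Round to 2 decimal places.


Compute volatile solids:
  VS = mass * VS_fraction = 3398 * 0.7 = 2378.6 kg
Calculate biogas volume:
  Biogas = VS * specific_yield = 2378.6 * 0.53
  Biogas = 1260.66 m^3

1260.66


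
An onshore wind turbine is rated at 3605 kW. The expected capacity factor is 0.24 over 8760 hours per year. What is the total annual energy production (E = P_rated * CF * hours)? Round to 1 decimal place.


Annual energy = rated_kW * capacity_factor * hours_per_year
Given: P_rated = 3605 kW, CF = 0.24, hours = 8760
E = 3605 * 0.24 * 8760
E = 7579152.0 kWh

7579152.0


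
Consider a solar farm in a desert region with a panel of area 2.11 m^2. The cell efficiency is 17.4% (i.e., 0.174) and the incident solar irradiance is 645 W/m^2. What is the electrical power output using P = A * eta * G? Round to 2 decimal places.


Use the solar power formula P = A * eta * G.
Given: A = 2.11 m^2, eta = 0.174, G = 645 W/m^2
P = 2.11 * 0.174 * 645
P = 236.81 W

236.81


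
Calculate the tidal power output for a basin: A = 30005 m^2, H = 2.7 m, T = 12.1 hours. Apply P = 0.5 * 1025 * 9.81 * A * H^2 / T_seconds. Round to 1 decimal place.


Convert period to seconds: T = 12.1 * 3600 = 43560.0 s
H^2 = 2.7^2 = 7.29
P = 0.5 * rho * g * A * H^2 / T
P = 0.5 * 1025 * 9.81 * 30005 * 7.29 / 43560.0
P = 25246.2 W

25246.2


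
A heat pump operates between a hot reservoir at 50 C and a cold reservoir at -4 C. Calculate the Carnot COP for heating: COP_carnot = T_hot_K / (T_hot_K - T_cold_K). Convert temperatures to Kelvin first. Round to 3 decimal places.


Convert to Kelvin:
  T_hot = 50 + 273.15 = 323.15 K
  T_cold = -4 + 273.15 = 269.15 K
Apply Carnot COP formula:
  COP = T_hot_K / (T_hot_K - T_cold_K) = 323.15 / 54.0
  COP = 5.984

5.984


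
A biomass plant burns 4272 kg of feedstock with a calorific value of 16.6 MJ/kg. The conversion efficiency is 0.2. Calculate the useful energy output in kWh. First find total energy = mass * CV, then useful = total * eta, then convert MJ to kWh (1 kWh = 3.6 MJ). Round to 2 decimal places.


Total energy = mass * CV = 4272 * 16.6 = 70915.2 MJ
Useful energy = total * eta = 70915.2 * 0.2 = 14183.04 MJ
Convert to kWh: 14183.04 / 3.6
Useful energy = 3939.73 kWh

3939.73
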